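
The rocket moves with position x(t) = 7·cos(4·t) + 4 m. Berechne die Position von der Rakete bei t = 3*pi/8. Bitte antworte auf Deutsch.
Aus der Gleichung für die Position x(t) = 7·cos(4·t) + 4, setzen wir t = 3*pi/8 ein und erhalten x = 4.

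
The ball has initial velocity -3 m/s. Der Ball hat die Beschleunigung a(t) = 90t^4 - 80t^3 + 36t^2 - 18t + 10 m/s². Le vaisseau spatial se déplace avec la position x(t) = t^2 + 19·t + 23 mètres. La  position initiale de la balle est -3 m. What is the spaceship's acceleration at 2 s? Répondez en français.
Nous devons dériver notre équation de la position x(t) = t^2 + 19·t + 23 2 fois. La dérivée de la position donne la vitesse: v(t) = 2·t + 19. En dérivant la vitesse, nous obtenons l'accélération: a(t) = 2. Nous avons l'accélération a(t) = 2. En substituant t = 2: a(2) = 2.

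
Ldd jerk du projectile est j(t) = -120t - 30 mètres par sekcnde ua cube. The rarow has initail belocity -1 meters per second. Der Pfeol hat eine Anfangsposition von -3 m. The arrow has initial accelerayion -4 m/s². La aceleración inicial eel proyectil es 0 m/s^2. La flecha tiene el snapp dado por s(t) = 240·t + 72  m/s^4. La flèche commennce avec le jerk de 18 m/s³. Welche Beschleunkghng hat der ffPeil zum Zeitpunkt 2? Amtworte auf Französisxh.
Nous devons intégrer notre équation du snap s(t) = 240·t + 72 2 fois. La primitive du snap est le jerk. En utilisant j(0) = 18, nous obtenons j(t) = 120·t^2 + 72·t + 18. En intégrant le jerk et en utilisant la condition initiale a(0) = -4, nous obtenons a(t) = 40·t^3 + 36·t^2 + 18·t - 4. En utilisant a(t) = 40·t^3 + 36·t^2 + 18·t - 4 et en substituant t = 2, nous trouvons a = 496.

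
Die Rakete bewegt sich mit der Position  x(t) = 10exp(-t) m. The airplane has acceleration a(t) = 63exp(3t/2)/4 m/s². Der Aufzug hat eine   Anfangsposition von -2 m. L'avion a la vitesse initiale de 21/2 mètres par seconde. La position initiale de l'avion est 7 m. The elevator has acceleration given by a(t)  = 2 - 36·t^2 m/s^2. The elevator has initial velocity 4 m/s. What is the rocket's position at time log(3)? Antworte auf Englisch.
We have position x(t) = 10·exp(-t). Substituting t = log(3): x(log(3)) = 10/3.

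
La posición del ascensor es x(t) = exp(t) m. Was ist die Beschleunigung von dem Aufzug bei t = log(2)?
Ausgehend von der Position x(t) = exp(t), nehmen wir 2 Ableitungen. Durch Ableiten von der Position erhalten wir die Geschwindigkeit: v(t) = exp(t). Mit d/dt von v(t) finden wir a(t) = exp(t). Wir haben die Beschleunigung a(t) = exp(t). Durch Einsetzen von t = log(2): a(log(2)) = 2.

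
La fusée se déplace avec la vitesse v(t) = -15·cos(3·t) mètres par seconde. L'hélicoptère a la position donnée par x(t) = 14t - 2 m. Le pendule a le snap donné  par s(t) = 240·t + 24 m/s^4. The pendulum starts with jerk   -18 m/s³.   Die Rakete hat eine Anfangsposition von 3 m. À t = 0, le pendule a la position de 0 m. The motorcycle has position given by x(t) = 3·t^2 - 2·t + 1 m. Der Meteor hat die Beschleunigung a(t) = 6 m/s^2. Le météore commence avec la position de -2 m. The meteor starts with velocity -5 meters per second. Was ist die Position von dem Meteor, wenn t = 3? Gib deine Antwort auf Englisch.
We need to integrate our acceleration equation a(t) = 6 2 times. Integrating acceleration and using the initial condition v(0) = -5, we get v(t) = 6·t - 5. The antiderivative of velocity, with x(0) = -2, gives position: x(t) = 3·t^2 - 5·t - 2. Using x(t) = 3·t^2 - 5·t - 2 and substituting t = 3, we find x = 10.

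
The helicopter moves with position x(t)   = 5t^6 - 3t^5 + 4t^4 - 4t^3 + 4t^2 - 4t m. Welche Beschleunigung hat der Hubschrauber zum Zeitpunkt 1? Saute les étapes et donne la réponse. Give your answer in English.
The answer is 122.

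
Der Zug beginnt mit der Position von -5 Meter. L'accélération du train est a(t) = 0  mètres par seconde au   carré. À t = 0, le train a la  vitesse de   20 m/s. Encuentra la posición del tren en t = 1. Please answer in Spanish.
Para resolver esto, necesitamos tomar 2 integrales de nuestra ecuación de la aceleración a(t) = 0. La integral de la aceleración es la velocidad. Usando v(0) = 20, obtenemos v(t) = 20. Tomando ∫v(t)dt y aplicando x(0) = -5, encontramos x(t) = 20·t - 5. Tenemos la posición x(t) = 20·t - 5. Sustituyendo t = 1: x(1) = 15.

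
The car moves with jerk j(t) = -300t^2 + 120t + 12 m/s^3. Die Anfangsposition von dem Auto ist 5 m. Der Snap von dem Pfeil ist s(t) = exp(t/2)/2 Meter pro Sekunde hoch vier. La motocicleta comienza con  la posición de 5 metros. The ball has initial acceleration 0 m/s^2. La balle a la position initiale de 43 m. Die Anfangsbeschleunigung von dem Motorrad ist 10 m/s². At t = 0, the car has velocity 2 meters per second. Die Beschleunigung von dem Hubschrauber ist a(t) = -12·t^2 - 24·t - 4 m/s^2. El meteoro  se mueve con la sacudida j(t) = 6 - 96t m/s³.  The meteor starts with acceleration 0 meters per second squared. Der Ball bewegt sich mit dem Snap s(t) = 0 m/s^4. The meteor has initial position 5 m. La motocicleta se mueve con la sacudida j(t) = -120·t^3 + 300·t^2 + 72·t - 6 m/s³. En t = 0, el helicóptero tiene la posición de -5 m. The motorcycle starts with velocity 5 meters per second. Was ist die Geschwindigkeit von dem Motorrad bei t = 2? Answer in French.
Nous devons intégrer notre équation du jerk j(t) = -120·t^3 + 300·t^2 + 72·t - 6 2 fois. La primitive du jerk, avec a(0) = 10, donne l'accélération: a(t) = -30·t^4 + 100·t^3 + 36·t^2 - 6·t + 10. En prenant ∫a(t)dt et en appliquant v(0) = 5, nous trouvons v(t) = -6·t^5 + 25·t^4 + 12·t^3 - 3·t^2 + 10·t + 5. En utilisant v(t) = -6·t^5 + 25·t^4 + 12·t^3 - 3·t^2 + 10·t + 5 et en substituant t = 2, nous trouvons v = 317.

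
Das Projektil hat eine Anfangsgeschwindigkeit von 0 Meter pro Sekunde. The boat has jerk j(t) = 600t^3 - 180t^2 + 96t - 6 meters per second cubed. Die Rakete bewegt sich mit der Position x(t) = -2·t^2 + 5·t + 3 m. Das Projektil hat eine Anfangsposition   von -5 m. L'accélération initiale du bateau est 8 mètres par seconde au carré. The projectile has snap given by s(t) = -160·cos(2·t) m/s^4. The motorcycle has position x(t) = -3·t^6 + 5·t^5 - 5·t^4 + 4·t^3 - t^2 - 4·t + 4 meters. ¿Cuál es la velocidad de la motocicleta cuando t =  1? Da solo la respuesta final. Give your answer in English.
At t = 1, v = -7.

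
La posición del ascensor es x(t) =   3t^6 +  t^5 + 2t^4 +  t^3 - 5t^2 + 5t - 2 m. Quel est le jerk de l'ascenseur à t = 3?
En partant de la position x(t) = 3·t^6 + t^5 + 2·t^4 + t^3 - 5·t^2 + 5·t - 2, nous prenons 3 dérivées. La dérivée de la position donne la vitesse: v(t) = 18·t^5 + 5·t^4 + 8·t^3 + 3·t^2 - 10·t + 5. En dérivant la vitesse, nous obtenons l'accélération: a(t) = 90·t^4 + 20·t^3 + 24·t^2 + 6·t - 10. En prenant d/dt de a(t), nous trouvons j(t) = 360·t^3 + 60·t^2 + 48·t + 6. Nous avons le jerk j(t) = 360·t^3 + 60·t^2 + 48·t + 6. En substituant t = 3: j(3) = 10410.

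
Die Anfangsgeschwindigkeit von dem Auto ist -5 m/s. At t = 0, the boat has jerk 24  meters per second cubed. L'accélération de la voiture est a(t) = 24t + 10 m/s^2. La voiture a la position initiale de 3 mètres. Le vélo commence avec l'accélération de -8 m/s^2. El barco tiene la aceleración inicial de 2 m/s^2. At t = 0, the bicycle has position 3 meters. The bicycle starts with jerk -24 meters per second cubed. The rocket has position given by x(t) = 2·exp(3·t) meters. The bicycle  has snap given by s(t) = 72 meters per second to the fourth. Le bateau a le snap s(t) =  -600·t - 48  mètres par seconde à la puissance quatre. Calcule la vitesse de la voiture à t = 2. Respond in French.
Nous devons intégrer notre équation de l'accélération a(t) = 24·t + 10 1 fois. En prenant ∫a(t)dt et en appliquant v(0) = -5, nous trouvons v(t) = 12·t^2 + 10·t - 5. En utilisant v(t) = 12·t^2 + 10·t - 5 et en substituant t = 2, nous trouvons v = 63.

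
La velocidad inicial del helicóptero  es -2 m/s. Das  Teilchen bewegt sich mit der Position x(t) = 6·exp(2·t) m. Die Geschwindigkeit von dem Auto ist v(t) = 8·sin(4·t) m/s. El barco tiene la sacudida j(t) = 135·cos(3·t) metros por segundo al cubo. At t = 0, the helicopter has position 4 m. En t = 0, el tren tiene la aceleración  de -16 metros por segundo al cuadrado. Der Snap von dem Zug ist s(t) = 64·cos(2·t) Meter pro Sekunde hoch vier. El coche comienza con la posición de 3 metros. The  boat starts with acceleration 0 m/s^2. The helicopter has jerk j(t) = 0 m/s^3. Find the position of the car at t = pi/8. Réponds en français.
Pour résoudre ceci, nous devons prendre 1 intégrale de notre équation de la vitesse v(t) = 8·sin(4·t). L'intégrale de la vitesse, avec x(0) = 3, donne la position: x(t) = 5 - 2·cos(4·t). En utilisant x(t) = 5 - 2·cos(4·t) et en substituant t = pi/8, nous trouvons x = 5.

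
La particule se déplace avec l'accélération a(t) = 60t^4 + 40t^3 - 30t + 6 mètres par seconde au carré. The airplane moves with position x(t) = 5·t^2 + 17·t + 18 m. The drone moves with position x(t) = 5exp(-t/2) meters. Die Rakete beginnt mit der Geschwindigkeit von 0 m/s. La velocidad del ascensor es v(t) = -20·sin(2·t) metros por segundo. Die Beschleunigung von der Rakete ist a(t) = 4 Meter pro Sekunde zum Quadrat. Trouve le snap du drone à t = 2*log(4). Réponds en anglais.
Starting from position x(t) = 5·exp(-t/2), we take 4 derivatives. The derivative of position gives velocity: v(t) = -5·exp(-t/2)/2. Taking d/dt of v(t), we find a(t) = 5·exp(-t/2)/4. Taking d/dt of a(t), we find j(t) = -5·exp(-t/2)/8. Differentiating jerk, we get snap: s(t) = 5·exp(-t/2)/16. Using s(t) = 5·exp(-t/2)/16 and substituting t = 2*log(4), we find s = 5/64.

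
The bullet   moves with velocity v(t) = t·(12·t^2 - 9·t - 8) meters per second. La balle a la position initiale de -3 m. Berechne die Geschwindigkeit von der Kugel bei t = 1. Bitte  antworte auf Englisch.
Using v(t) = t·(12·t^2 - 9·t - 8) and substituting t = 1, we find v = -5.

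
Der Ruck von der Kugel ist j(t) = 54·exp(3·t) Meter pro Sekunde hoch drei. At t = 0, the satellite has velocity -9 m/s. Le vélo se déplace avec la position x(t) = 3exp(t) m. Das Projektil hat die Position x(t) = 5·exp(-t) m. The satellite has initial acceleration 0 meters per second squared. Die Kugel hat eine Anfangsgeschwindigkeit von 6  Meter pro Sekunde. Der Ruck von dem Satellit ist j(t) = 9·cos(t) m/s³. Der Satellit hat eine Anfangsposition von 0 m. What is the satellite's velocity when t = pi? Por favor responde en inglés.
We need to integrate our jerk equation j(t) = 9·cos(t) 2 times. Integrating jerk and using the initial condition a(0) = 0, we get a(t) = 9·sin(t). The antiderivative of acceleration, with v(0) = -9, gives velocity: v(t) = -9·cos(t). From the given velocity equation v(t) = -9·cos(t), we substitute t = pi to get v = 9.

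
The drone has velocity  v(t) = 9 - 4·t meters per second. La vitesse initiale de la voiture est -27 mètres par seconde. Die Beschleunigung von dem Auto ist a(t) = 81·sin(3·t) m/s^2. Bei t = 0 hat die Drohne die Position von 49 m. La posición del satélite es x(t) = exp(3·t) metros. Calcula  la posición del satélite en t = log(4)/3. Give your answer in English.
We have position x(t) = exp(3·t). Substituting t = log(4)/3: x(log(4)/3) = 4.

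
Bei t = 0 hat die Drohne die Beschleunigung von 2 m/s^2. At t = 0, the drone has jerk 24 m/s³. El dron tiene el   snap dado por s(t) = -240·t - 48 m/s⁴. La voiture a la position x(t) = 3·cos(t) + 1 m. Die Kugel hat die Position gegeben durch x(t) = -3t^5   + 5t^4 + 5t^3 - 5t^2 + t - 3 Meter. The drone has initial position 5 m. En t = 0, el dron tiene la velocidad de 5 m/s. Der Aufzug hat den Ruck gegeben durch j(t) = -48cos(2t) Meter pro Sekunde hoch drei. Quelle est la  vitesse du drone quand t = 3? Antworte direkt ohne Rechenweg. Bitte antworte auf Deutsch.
Die Antwort ist -907.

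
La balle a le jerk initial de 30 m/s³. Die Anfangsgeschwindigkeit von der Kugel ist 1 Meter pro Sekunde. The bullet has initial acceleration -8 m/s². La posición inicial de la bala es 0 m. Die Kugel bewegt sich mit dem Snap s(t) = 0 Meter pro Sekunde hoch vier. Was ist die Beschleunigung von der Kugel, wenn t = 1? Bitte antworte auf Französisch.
Nous devons intégrer notre équation du snap s(t) = 0 2 fois. L'intégrale du snap, avec j(0) = 30, donne le jerk: j(t) = 30. La primitive du jerk, avec a(0) = -8, donne l'accélération: a(t) = 30·t - 8. Nous avons l'accélération a(t) = 30·t - 8. En substituant t = 1: a(1) = 22.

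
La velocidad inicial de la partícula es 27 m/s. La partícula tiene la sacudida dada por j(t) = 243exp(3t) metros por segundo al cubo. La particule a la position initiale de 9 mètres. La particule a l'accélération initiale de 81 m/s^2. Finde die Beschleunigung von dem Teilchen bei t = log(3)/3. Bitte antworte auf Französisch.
En partant du jerk j(t) = 243·exp(3·t), nous prenons 1 primitive. En prenant ∫j(t)dt et en appliquant a(0) = 81, nous trouvons a(t) = 81·exp(3·t). De l'équation de l'accélération a(t) = 81·exp(3·t), nous substituons t = log(3)/3 pour obtenir a = 243.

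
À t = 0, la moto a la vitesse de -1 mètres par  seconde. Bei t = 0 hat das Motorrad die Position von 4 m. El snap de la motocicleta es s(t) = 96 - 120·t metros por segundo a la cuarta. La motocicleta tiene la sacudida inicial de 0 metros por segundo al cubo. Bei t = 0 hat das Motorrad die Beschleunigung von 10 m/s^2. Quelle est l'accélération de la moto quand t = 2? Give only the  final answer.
La réponse est 42.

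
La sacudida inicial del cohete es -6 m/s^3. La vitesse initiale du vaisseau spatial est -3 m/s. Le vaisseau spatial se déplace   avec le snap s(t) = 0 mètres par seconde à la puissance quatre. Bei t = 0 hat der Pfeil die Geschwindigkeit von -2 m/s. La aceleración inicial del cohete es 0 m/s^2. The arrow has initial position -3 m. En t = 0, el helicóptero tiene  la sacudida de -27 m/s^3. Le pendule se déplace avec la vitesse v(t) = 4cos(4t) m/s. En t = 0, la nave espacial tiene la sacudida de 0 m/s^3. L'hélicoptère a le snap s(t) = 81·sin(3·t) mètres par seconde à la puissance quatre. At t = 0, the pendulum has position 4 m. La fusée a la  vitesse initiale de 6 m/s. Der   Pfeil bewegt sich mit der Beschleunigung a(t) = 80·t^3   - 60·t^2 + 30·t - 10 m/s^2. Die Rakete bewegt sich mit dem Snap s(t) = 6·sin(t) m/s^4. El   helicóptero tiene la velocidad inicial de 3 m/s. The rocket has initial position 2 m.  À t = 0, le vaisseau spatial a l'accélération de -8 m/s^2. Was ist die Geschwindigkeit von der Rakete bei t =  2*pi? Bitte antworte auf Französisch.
Nous devons intégrer notre équation du snap s(t) = 6·sin(t) 3 fois. L'intégrale du snap, avec j(0) = -6, donne le jerk: j(t) = -6·cos(t). En intégrant le jerk et en utilisant la condition initiale a(0) = 0, nous obtenons a(t) = -6·sin(t). La primitive de l'accélération est la vitesse. En utilisant v(0) = 6, nous obtenons v(t) = 6·cos(t). De l'équation de la vitesse v(t) = 6·cos(t), nous substituons t = 2*pi pour obtenir v = 6.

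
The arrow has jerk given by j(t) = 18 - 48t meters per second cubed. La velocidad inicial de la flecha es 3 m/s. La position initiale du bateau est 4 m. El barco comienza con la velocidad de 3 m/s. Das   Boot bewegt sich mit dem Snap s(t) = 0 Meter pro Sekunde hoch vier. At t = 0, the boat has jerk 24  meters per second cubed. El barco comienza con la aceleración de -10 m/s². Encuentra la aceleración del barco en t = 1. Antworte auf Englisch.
Starting from snap s(t) = 0, we take 2 integrals. Finding the antiderivative of s(t) and using j(0) = 24: j(t) = 24. Finding the integral of j(t) and using a(0) = -10: a(t) = 24·t - 10. We have acceleration a(t) = 24·t - 10. Substituting t = 1: a(1) = 14.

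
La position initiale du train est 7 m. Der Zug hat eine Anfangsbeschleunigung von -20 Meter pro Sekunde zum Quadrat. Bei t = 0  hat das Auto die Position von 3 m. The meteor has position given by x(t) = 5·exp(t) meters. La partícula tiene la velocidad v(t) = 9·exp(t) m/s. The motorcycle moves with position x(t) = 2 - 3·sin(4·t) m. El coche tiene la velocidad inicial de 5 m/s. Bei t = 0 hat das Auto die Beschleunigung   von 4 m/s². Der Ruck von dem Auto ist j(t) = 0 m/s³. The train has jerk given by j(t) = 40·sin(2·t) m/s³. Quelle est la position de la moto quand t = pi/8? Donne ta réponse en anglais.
We have position x(t) = 2 - 3·sin(4·t). Substituting t = pi/8: x(pi/8) = -1.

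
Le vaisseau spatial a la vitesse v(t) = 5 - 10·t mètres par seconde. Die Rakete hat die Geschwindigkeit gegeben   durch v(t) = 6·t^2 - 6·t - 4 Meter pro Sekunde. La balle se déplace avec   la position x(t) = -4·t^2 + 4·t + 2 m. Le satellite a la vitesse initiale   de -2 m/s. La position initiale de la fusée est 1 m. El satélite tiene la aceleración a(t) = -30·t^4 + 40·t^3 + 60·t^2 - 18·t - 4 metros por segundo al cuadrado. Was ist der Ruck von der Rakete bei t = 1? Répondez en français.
En partant de la vitesse v(t) = 6·t^2 - 6·t - 4, nous prenons 2 dérivées. En prenant d/dt de v(t), nous trouvons a(t) = 12·t - 6. En prenant d/dt de a(t), nous trouvons j(t) = 12. De l'équation du jerk j(t) = 12, nous substituons t = 1 pour obtenir j = 12.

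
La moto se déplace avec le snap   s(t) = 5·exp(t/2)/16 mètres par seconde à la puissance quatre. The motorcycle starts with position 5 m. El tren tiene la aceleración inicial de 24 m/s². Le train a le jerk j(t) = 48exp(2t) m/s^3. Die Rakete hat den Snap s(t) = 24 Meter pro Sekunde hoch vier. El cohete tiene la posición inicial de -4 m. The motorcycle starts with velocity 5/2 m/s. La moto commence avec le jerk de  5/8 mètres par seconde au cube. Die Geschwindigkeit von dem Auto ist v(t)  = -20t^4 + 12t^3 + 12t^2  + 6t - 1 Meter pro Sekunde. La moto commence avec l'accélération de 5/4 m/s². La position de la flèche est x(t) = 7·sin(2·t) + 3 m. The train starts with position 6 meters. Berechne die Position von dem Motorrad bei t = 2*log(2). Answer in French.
Nous devons intégrer notre équation du snap s(t) = 5·exp(t/2)/16 4 fois. L'intégrale du snap est le jerk. En utilisant j(0) = 5/8, nous obtenons j(t) = 5·exp(t/2)/8. En intégrant le jerk et en utilisant la condition initiale a(0) = 5/4, nous obtenons a(t) = 5·exp(t/2)/4. La primitive de l'accélération, avec v(0) = 5/2, donne la vitesse: v(t) = 5·exp(t/2)/2. En intégrant la vitesse et en utilisant la condition initiale x(0) = 5, nous obtenons x(t) = 5·exp(t/2). Nous avons la position x(t) = 5·exp(t/2). En substituant t = 2*log(2): x(2*log(2)) = 10.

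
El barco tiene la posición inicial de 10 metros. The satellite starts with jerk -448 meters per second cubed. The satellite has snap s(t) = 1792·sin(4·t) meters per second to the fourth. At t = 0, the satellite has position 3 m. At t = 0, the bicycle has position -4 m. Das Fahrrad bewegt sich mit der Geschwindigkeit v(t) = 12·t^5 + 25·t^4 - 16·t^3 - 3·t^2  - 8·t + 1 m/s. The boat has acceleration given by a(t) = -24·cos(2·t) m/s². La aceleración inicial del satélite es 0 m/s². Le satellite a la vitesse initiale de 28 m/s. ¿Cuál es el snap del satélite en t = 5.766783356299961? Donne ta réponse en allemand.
Aus der Gleichung für den Snap s(t) = 1792·sin(4·t), setzen wir t = 5.766783356299961 ein und erhalten s = -1577.06438170887.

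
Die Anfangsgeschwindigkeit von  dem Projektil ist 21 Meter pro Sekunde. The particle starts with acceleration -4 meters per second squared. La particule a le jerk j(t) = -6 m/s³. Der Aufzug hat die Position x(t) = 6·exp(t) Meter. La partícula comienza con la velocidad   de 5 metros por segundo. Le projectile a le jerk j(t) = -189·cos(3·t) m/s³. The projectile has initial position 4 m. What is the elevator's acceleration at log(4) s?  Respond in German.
Um dies zu lösen, müssen wir 2 Ableitungen unserer Gleichung für die Position x(t) = 6·exp(t) nehmen. Die Ableitung von der Position ergibt die Geschwindigkeit: v(t) = 6·exp(t). Die Ableitung von der Geschwindigkeit ergibt die Beschleunigung: a(t) = 6·exp(t). Mit a(t) = 6·exp(t) und Einsetzen von t = log(4), finden wir a = 24.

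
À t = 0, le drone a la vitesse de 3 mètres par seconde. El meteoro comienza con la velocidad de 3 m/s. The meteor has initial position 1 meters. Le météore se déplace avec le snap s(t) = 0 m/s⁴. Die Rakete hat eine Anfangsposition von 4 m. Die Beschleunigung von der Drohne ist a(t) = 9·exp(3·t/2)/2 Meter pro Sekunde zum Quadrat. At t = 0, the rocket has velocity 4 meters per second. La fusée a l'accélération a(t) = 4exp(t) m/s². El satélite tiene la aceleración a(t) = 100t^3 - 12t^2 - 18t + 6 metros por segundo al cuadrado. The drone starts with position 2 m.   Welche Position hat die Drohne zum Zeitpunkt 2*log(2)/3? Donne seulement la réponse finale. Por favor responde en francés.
La réponse est 4.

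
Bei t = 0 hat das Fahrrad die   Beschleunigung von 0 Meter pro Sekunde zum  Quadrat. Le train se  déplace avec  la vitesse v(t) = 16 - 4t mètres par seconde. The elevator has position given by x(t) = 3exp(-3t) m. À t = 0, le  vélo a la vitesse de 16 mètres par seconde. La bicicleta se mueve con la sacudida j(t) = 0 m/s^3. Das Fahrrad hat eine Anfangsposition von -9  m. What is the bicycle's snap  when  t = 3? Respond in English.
To solve this, we need to take 1 derivative of our jerk equation j(t) = 0. Taking d/dt of j(t), we find s(t) = 0. We have snap s(t) = 0. Substituting t = 3: s(3) = 0.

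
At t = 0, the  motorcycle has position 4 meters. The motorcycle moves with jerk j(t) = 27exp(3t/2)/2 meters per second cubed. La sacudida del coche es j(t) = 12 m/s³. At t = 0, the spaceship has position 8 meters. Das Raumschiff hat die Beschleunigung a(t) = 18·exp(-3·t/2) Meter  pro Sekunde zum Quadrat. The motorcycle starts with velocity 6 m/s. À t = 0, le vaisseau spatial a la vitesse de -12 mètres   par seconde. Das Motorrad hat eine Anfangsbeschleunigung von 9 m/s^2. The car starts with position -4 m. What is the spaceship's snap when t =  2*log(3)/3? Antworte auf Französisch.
Nous devons dériver notre équation de l'accélération a(t) = 18·exp(-3·t/2) 2 fois. En prenant d/dt de a(t), nous trouvons j(t) = -27·exp(-3·t/2). En prenant d/dt de j(t), nous trouvons s(t) = 81·exp(-3·t/2)/2. De l'équation du snap s(t) = 81·exp(-3·t/2)/2, nous substituons t = 2*log(3)/3 pour obtenir s = 27/2.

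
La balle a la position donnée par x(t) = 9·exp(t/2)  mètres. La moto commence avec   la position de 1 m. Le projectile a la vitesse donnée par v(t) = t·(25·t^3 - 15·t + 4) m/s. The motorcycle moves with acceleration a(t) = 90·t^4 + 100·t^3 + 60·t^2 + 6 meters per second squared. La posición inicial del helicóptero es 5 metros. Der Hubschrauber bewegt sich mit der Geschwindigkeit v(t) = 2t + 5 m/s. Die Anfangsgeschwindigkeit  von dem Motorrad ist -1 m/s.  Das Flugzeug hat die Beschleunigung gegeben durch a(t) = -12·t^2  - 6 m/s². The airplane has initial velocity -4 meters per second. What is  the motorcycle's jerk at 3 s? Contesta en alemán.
Um dies zu lösen, müssen wir 1 Ableitung unserer Gleichung für die Beschleunigung a(t) = 90·t^4 + 100·t^3 + 60·t^2 + 6 nehmen. Mit d/dt von a(t) finden wir j(t) = 360·t^3 + 300·t^2 + 120·t. Aus der Gleichung für den Ruck j(t) = 360·t^3 + 300·t^2 + 120·t, setzen wir t = 3 ein und erhalten j = 12780.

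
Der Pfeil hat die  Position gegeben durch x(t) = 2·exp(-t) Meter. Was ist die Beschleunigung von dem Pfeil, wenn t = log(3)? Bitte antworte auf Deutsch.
Um dies zu lösen, müssen wir 2 Ableitungen unserer Gleichung für die Position x(t) = 2·exp(-t) nehmen. Durch Ableiten von der Position erhalten wir die Geschwindigkeit: v(t) = -2·exp(-t). Mit d/dt von v(t) finden wir a(t) = 2·exp(-t). Wir haben die Beschleunigung a(t) = 2·exp(-t). Durch Einsetzen von t = log(3): a(log(3)) = 2/3.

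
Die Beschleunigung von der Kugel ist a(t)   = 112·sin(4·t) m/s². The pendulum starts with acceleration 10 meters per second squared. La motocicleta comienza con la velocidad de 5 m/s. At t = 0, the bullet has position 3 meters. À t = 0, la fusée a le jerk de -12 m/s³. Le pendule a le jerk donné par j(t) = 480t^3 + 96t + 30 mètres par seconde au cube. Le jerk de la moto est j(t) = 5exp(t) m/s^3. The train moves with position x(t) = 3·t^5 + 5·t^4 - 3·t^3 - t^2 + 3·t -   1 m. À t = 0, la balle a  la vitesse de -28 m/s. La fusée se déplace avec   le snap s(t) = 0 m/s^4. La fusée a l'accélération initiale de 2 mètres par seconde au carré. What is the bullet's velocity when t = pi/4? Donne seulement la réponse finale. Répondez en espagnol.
En t = pi/4, v = 28.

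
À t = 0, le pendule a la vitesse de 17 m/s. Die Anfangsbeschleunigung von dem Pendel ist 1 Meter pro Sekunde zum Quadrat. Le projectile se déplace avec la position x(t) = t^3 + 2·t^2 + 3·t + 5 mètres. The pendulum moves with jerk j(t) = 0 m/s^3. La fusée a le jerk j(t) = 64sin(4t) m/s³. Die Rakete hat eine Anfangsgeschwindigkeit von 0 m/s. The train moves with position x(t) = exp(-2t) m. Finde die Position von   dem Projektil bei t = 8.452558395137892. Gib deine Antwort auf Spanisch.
De la ecuación de la posición x(t) = t^3 + 2·t^2 + 3·t + 5, sustituimos t = 8.452558395137892 para obtener x = 777.148480400618.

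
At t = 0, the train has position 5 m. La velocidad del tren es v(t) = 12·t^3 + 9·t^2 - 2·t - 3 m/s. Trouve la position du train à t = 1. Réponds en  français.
Nous devons trouver l'intégrale de notre équation de la vitesse v(t) = 12·t^3 + 9·t^2 - 2·t - 3 1 fois. En prenant ∫v(t)dt et en appliquant x(0) = 5, nous trouvons x(t) = 3·t^4 + 3·t^3 - t^2 - 3·t + 5. En utilisant x(t) = 3·t^4 + 3·t^3 - t^2 - 3·t + 5 et en substituant t = 1, nous trouvons x = 7.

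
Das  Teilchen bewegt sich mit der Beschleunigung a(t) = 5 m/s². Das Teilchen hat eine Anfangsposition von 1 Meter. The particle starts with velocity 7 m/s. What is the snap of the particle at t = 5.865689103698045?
Starting from acceleration a(t) = 5, we take 2 derivatives. The derivative of acceleration gives jerk: j(t) = 0. Differentiating jerk, we get snap: s(t) = 0. Using s(t) = 0 and substituting t = 5.865689103698045, we find s = 0.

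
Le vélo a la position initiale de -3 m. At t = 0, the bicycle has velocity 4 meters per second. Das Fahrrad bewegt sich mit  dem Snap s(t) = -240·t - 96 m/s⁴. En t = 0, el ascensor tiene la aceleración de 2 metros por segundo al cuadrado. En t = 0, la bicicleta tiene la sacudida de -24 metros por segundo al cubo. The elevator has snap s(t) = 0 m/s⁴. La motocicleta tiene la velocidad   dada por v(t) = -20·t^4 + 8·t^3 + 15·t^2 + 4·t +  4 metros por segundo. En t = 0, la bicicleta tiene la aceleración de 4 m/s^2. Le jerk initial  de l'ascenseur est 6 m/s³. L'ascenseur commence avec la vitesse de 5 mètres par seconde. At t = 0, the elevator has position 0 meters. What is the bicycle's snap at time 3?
From the given snap equation s(t) = -240·t - 96, we substitute t = 3 to get s = -816.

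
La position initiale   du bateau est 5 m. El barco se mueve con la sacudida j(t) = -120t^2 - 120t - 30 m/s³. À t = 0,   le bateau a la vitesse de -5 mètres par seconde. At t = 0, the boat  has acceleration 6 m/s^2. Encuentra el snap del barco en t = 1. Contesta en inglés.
We must differentiate our jerk equation j(t) = -120·t^2 - 120·t - 30 1 time. Differentiating jerk, we get snap: s(t) = -240·t - 120. We have snap s(t) = -240·t - 120. Substituting t = 1: s(1) = -360.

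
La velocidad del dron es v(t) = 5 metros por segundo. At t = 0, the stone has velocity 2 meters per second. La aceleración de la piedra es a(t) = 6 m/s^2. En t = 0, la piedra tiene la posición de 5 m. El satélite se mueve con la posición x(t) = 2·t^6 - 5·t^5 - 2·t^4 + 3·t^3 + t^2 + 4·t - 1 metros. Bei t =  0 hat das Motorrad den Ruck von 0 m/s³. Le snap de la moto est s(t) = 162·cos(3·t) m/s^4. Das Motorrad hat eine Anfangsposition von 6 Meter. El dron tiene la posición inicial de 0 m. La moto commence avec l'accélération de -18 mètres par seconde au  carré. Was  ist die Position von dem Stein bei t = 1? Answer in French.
Pour résoudre ceci, nous devons prendre 2 intégrales de notre équation de l'accélération a(t) = 6. En prenant ∫a(t)dt et en appliquant v(0) = 2, nous trouvons v(t) = 6·t + 2. En intégrant la vitesse et en utilisant la condition initiale x(0) = 5, nous obtenons x(t) = 3·t^2 + 2·t + 5. En utilisant x(t) = 3·t^2 + 2·t + 5 et en substituant t = 1, nous trouvons x = 10.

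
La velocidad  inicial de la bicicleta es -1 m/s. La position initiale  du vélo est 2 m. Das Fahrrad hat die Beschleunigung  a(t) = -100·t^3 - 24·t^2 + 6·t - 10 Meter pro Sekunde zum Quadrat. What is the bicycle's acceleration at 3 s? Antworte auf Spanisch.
De la ecuación de la aceleración a(t) = -100·t^3 - 24·t^2 + 6·t - 10, sustituimos t = 3 para obtener a = -2908.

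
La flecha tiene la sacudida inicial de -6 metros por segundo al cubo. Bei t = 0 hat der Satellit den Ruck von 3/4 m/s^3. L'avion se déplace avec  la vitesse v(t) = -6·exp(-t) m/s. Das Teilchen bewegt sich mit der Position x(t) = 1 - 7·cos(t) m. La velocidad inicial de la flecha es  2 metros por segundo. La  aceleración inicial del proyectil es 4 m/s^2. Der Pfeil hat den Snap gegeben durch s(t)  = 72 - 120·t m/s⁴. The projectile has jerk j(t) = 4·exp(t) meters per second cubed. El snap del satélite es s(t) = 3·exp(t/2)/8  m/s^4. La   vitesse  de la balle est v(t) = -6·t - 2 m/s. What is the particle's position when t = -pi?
From the given position equation x(t) = 1 - 7·cos(t), we substitute t = -pi to get x = 8.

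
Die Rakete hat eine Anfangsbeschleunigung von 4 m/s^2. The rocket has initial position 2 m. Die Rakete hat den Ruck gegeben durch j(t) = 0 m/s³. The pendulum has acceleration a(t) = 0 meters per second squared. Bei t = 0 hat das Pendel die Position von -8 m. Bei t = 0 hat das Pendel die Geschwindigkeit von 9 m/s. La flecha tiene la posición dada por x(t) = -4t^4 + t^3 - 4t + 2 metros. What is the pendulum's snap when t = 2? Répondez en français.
Nous devons dériver notre équation de l'accélération a(t) = 0 2 fois. En dérivant l'accélération, nous obtenons le jerk: j(t) = 0. En prenant d/dt de j(t), nous trouvons s(t) = 0. De l'équation du snap s(t) = 0, nous substituons t = 2 pour obtenir s = 0.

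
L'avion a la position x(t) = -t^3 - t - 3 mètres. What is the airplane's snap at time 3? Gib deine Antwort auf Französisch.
Pour résoudre ceci, nous devons prendre 4 dérivées de notre équation de la position x(t) = -t^3 - t - 3. En dérivant la position, nous obtenons la vitesse: v(t) = -3·t^2 - 1. En dérivant la vitesse, nous obtenons l'accélération: a(t) = -6·t. En prenant d/dt de a(t), nous trouvons j(t) = -6. En dérivant le jerk, nous obtenons le snap: s(t) = 0. De l'équation du snap s(t) = 0, nous substituons t = 3 pour obtenir s = 0.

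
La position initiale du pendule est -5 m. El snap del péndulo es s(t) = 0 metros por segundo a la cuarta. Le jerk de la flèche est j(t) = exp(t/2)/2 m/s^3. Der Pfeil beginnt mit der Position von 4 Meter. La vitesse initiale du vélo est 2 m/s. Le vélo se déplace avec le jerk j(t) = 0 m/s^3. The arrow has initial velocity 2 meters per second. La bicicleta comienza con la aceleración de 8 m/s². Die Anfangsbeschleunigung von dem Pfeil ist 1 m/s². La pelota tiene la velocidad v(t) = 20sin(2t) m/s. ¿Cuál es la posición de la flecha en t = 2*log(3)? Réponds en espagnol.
Debemos encontrar la integral de nuestra ecuación de la sacudida j(t) = exp(t/2)/2 3 veces. La integral de la sacudida, con a(0) = 1, da la aceleración: a(t) = exp(t/2). La integral de la aceleración, con v(0) = 2, da la velocidad: v(t) = 2·exp(t/2). Tomando ∫v(t)dt y aplicando x(0) = 4, encontramos x(t) = 4·exp(t/2). Usando x(t) = 4·exp(t/2) y sustituyendo t = 2*log(3), encontramos x = 12.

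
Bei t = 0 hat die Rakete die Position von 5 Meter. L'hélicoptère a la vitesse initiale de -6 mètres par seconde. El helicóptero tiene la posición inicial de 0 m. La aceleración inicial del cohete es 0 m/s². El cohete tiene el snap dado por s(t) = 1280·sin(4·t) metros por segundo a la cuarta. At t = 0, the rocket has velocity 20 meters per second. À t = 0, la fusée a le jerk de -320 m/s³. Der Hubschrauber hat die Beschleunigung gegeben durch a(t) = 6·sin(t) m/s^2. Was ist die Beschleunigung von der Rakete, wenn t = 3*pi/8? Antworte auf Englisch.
We need to integrate our snap equation s(t) = 1280·sin(4·t) 2 times. The integral of snap is jerk. Using j(0) = -320, we get j(t) = -320·cos(4·t). The antiderivative of jerk, with a(0) = 0, gives acceleration: a(t) = -80·sin(4·t). We have acceleration a(t) = -80·sin(4·t). Substituting t = 3*pi/8: a(3*pi/8) = 80.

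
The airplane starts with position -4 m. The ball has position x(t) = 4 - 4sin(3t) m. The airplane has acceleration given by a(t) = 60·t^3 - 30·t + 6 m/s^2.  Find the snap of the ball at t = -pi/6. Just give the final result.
The snap at t = -pi/6 is s = 324.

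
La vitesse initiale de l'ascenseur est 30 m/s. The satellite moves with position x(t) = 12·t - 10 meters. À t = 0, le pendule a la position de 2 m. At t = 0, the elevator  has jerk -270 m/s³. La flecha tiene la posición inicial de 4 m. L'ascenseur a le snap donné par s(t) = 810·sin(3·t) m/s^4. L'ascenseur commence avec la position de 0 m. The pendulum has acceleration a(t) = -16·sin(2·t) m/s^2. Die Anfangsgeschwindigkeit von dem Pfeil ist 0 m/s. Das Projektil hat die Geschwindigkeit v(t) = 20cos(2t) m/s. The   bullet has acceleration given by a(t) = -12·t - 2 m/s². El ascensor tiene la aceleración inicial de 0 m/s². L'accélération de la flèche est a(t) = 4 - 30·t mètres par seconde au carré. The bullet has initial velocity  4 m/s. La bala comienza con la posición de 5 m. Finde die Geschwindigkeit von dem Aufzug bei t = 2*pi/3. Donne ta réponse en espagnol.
Partiendo del snap s(t) = 810·sin(3·t), tomamos 3 antiderivadas. Tomando ∫s(t)dt y aplicando j(0) = -270, encontramos j(t) = -270·cos(3·t). La antiderivada de la sacudida es la aceleración. Usando a(0) = 0, obtenemos a(t) = -90·sin(3·t). Integrando la aceleración y usando la condición inicial v(0) = 30, obtenemos v(t) = 30·cos(3·t). Usando v(t) = 30·cos(3·t) y sustituyendo t = 2*pi/3, encontramos v = 30.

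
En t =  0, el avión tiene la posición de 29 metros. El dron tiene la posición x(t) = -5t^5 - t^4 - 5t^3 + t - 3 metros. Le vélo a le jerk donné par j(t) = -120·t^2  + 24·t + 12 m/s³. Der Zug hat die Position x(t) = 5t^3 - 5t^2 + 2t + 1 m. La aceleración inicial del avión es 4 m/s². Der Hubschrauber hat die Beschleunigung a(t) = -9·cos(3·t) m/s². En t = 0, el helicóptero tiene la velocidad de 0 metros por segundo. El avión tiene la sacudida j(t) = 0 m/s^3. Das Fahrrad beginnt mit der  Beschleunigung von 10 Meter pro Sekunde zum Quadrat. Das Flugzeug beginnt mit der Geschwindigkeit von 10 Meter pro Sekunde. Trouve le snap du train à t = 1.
En partant de la position x(t) = 5·t^3 - 5·t^2 + 2·t + 1, nous prenons 4 dérivées. En dérivant la position, nous obtenons la vitesse: v(t) = 15·t^2 - 10·t + 2. En dérivant la vitesse, nous obtenons l'accélération: a(t) = 30·t - 10. La dérivée de l'accélération donne le jerk: j(t) = 30. En prenant d/dt de j(t), nous trouvons s(t) = 0. Nous avons le snap s(t) = 0. En substituant t = 1: s(1) = 0.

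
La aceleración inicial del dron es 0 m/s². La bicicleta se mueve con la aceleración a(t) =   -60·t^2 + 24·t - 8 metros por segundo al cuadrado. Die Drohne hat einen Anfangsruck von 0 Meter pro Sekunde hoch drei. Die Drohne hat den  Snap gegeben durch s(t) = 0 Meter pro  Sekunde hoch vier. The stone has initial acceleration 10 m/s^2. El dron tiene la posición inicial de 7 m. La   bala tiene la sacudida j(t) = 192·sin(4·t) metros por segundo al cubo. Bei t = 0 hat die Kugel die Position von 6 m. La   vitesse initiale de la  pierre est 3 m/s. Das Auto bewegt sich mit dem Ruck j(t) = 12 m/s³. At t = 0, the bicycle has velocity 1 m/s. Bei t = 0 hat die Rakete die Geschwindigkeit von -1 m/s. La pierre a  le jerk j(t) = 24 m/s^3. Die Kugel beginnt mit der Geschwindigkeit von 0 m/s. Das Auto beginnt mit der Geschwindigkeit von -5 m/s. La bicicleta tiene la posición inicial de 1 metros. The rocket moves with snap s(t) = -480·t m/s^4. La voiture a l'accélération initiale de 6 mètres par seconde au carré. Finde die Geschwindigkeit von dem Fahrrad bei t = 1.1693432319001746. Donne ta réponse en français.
Nous devons intégrer notre équation de l'accélération a(t) = -60·t^2 + 24·t - 8 1 fois. La primitive de l'accélération est la vitesse. En utilisant v(0) = 1, nous obtenons v(t) = -20·t^3 + 12·t^2 - 8·t + 1. En utilisant v(t) = -20·t^3 + 12·t^2 - 8·t + 1 et en substituant t = 1.1693432319001746, nous trouvons v = -23.9247300109080.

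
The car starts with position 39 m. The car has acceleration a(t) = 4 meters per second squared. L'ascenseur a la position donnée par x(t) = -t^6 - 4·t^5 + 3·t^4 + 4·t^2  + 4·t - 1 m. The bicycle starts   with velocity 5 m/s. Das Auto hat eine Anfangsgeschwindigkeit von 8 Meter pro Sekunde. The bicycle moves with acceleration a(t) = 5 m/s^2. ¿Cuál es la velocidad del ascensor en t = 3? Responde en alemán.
Wir müssen unsere Gleichung für die Position x(t) = -t^6 - 4·t^5 + 3·t^4 + 4·t^2 + 4·t - 1 1-mal ableiten. Mit d/dt von x(t) finden wir v(t) = -6·t^5 - 20·t^4 + 12·t^3 + 8·t + 4. Mit v(t) = -6·t^5 - 20·t^4 + 12·t^3 + 8·t + 4 und Einsetzen von t = 3, finden wir v = -2726.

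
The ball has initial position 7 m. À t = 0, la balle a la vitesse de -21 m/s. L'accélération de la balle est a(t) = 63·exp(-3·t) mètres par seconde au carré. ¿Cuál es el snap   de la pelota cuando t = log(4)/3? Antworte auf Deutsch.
Wir müssen unsere Gleichung für die Beschleunigung a(t) = 63·exp(-3·t) 2-mal ableiten. Die Ableitung von der Beschleunigung ergibt den Ruck: j(t) = -189·exp(-3·t). Durch Ableiten von dem Ruck erhalten wir den Snap: s(t) = 567·exp(-3·t). Wir haben den Snap s(t) = 567·exp(-3·t). Durch Einsetzen von t = log(4)/3: s(log(4)/3) = 567/4.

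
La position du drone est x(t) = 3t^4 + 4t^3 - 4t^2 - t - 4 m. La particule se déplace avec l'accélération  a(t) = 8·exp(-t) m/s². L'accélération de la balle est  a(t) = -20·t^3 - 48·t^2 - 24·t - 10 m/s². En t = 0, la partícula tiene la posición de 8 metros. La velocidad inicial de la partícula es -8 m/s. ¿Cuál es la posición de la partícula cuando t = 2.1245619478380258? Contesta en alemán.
Wir müssen das Integral unserer Gleichung für die Beschleunigung a(t) = 8·exp(-t) 2-mal finden. Durch Integration von der Beschleunigung und Verwendung der Anfangsbedingung v(0) = -8, erhalten wir v(t) = -8·exp(-t). Mit ∫v(t)dt und Anwendung von x(0) = 8, finden wir x(t) = 8·exp(-t). Wir haben die Position x(t) = 8·exp(-t). Durch Einsetzen von t = 2.1245619478380258: x(2.1245619478380258) = 0.955882380778650.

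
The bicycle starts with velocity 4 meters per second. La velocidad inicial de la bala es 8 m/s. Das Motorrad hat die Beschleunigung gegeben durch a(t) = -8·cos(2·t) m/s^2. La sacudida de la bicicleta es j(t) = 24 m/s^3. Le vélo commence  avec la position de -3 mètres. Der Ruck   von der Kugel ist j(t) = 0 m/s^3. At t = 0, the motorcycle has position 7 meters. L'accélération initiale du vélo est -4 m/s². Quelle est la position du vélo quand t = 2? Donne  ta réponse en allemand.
Um dies zu lösen, müssen wir 3 Stammfunktionen unserer Gleichung für den Ruck j(t) = 24 finden. Das Integral von dem Ruck ist die Beschleunigung. Mit a(0) = -4 erhalten wir a(t) = 24·t - 4. Mit ∫a(t)dt und Anwendung von v(0) = 4, finden wir v(t) = 12·t^2 - 4·t + 4. Die Stammfunktion von der Geschwindigkeit ist die Position. Mit x(0) = -3 erhalten wir x(t) = 4·t^3 - 2·t^2 + 4·t - 3. Mit x(t) = 4·t^3 - 2·t^2 + 4·t - 3 und Einsetzen von t = 2, finden wir x = 29.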